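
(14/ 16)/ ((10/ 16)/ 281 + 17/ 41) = 80647/ 38421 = 2.10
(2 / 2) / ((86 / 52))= 26 / 43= 0.60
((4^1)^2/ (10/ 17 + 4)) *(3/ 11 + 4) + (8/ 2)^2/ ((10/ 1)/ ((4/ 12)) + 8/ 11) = 86000/ 5577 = 15.42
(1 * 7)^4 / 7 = 343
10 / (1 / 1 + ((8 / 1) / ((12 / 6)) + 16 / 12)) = 30 / 19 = 1.58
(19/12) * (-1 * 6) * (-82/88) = 779/88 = 8.85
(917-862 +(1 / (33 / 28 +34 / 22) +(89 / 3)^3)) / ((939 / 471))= 93057545854 / 7090389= 13124.46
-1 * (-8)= 8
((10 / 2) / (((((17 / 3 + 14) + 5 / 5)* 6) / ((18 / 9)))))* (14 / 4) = 35 / 124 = 0.28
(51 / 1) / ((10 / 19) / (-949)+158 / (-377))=-121.53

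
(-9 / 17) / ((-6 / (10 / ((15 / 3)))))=3 / 17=0.18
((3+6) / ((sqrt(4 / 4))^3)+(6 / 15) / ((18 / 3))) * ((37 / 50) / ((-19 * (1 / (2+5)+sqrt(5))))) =4403 / 434625 - 30821 * sqrt(5) / 434625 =-0.15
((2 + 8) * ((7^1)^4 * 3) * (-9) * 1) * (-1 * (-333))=-215873910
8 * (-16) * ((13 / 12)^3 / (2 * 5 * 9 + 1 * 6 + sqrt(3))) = -140608 / 82917 + 4394 * sqrt(3) / 248751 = -1.67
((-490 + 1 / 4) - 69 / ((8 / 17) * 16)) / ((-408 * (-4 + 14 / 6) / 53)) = -3384633 / 87040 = -38.89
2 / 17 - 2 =-32 / 17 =-1.88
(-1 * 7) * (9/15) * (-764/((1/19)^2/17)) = 98462028/5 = 19692405.60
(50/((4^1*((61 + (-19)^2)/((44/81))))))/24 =275/410184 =0.00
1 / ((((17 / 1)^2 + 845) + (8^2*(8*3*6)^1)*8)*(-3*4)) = -1 / 898344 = -0.00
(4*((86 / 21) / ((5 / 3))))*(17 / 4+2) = 430 / 7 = 61.43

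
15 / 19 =0.79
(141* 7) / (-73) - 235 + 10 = -17412 / 73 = -238.52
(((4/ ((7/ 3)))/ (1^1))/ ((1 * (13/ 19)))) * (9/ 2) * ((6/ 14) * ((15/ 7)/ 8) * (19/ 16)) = 438615/ 285376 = 1.54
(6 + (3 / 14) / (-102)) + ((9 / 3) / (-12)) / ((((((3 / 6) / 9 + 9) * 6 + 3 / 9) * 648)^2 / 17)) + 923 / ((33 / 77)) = 1289996268012569 / 597313253376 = 2159.66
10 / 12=5 / 6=0.83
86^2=7396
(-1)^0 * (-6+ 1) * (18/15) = -6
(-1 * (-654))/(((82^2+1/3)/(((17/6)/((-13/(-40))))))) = 222360/262249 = 0.85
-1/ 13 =-0.08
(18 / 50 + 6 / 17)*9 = 2727 / 425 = 6.42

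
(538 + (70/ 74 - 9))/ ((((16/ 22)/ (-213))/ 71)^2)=67827308812659/ 296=229146313556.28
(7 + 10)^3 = 4913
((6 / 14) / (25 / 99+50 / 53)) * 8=2.87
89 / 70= 1.27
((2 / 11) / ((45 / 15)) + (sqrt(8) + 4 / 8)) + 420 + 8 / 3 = 2 * sqrt(2) + 9311 / 22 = 426.06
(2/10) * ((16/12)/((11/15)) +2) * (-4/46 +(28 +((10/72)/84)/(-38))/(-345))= -6664891/51915600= -0.13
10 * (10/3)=100/3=33.33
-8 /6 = -4 /3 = -1.33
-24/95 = -0.25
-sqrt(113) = -10.63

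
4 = 4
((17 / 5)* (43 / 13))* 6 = 4386 / 65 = 67.48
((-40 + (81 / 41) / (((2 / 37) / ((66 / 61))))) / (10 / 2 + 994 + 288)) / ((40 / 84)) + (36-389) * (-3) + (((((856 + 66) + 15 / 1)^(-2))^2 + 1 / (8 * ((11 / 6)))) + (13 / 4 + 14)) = 4450816902480076776971 / 4135226971520203845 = 1076.32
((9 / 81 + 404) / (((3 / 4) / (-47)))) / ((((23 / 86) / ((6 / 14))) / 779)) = -45807549464 / 1449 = -31613215.64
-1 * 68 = -68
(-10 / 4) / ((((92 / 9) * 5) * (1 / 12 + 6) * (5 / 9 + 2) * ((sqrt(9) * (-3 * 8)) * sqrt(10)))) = 27 * sqrt(10) / 6178720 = 0.00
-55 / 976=-0.06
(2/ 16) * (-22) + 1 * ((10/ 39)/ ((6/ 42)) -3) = -617/ 156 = -3.96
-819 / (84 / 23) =-897 / 4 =-224.25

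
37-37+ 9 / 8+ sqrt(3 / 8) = sqrt(6) / 4+ 9 / 8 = 1.74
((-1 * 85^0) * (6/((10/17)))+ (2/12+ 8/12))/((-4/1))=281/120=2.34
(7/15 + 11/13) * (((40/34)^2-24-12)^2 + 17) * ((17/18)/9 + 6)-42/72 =17131069841603/1758952260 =9739.36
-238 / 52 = -4.58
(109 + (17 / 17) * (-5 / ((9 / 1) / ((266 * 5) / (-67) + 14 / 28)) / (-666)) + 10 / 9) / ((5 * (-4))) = -88427839 / 16063920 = -5.50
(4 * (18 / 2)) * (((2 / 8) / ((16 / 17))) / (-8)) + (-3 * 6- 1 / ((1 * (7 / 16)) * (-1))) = -15151 / 896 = -16.91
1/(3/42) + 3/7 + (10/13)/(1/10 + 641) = 8418343/583401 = 14.43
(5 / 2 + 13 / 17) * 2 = 111 / 17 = 6.53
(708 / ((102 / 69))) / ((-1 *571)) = -8142 / 9707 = -0.84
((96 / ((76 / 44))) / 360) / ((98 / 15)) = 0.02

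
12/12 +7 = 8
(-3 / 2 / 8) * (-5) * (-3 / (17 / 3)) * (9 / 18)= -135 / 544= -0.25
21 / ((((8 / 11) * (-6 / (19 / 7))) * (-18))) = 209 / 288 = 0.73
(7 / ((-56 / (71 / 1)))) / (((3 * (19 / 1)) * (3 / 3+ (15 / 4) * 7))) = -71 / 12426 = -0.01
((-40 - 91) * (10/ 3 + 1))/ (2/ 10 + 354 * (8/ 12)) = -2.40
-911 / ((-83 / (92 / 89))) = 11.35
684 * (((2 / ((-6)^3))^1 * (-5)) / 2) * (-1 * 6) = -95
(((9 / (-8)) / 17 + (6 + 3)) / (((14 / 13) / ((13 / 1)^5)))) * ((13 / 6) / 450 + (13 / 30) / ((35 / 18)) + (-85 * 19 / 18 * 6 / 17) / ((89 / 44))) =-1127346116793273 / 23723840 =-47519546.45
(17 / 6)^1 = 17 / 6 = 2.83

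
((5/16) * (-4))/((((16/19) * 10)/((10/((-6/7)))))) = 665/384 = 1.73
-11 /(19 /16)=-176 /19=-9.26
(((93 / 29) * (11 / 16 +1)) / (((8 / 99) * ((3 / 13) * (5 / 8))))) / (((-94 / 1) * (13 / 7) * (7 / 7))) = -580041 / 218080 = -2.66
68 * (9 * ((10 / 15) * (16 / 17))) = 384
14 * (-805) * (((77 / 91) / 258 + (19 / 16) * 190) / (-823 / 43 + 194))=-17057308415 / 1172964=-14542.06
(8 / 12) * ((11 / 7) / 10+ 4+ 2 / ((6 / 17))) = 2063 / 315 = 6.55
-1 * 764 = -764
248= 248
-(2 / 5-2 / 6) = -1 / 15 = -0.07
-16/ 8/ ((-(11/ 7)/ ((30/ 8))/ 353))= 37065/ 22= 1684.77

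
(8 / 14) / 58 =2 / 203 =0.01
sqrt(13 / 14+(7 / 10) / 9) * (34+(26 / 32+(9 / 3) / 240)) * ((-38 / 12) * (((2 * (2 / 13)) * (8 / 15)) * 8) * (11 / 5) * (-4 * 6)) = 5323648 * sqrt(11095) / 73125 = 7668.44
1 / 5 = 0.20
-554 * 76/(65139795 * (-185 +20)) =42104/10748066175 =0.00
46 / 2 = 23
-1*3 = -3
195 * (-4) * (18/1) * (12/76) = -2216.84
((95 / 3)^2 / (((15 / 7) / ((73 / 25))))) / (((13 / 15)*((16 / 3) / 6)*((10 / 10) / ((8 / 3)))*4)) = 184471 / 156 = 1182.51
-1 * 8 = -8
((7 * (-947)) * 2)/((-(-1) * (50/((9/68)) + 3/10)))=-170460/4861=-35.07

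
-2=-2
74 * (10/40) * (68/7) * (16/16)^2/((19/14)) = 132.42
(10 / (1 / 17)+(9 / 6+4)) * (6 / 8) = 1053 / 8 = 131.62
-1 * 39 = -39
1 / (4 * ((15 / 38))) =19 / 30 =0.63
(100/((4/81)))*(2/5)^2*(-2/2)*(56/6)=-3024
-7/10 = -0.70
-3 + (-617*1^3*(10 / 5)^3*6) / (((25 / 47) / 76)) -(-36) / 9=-105788327 / 25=-4231533.08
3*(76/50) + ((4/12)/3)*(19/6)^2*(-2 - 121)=-357713/2700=-132.49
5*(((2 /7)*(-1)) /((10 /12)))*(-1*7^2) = 84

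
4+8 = 12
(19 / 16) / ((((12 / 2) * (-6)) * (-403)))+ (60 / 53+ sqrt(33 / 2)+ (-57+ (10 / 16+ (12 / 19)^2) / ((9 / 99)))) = -198104548465 / 4441305024+ sqrt(66) / 2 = -40.54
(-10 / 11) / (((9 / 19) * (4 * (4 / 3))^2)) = -95 / 1408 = -0.07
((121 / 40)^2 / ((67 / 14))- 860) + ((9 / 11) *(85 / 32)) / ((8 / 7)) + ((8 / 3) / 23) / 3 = -835923386033 / 976377600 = -856.15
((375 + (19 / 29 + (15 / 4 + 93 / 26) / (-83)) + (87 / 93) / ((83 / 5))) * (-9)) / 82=-13117047885 / 318166888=-41.23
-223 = -223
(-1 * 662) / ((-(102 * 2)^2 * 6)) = 331 / 124848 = 0.00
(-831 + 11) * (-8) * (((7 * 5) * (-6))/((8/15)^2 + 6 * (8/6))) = -38745000/233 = -166287.55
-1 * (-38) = 38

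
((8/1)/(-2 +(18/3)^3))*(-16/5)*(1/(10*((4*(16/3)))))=-3/5350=-0.00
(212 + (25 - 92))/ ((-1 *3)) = -145/ 3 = -48.33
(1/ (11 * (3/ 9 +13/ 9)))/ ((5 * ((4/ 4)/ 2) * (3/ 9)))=0.06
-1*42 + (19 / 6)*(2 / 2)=-233 / 6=-38.83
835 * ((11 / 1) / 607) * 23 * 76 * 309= 4961112420 / 607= 8173167.08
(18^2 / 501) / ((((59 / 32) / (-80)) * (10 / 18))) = -50.51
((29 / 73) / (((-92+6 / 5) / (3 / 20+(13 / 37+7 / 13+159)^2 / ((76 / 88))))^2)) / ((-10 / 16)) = -196413454909138259938642301 / 2907515731639483343080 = -67553.70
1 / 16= 0.06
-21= -21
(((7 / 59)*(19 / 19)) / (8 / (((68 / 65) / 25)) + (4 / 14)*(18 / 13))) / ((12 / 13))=140777 / 209824296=0.00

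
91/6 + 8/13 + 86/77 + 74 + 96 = 1122515/6006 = 186.90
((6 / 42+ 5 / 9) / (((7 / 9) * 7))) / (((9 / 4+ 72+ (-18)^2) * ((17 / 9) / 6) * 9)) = 352 / 3096261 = 0.00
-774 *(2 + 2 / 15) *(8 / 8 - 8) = 57792 / 5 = 11558.40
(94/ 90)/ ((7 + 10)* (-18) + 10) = -47/ 13320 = -0.00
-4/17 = -0.24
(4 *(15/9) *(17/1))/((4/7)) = 595/3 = 198.33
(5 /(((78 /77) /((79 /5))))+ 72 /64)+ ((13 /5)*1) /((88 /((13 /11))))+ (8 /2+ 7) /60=3743603 /47190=79.33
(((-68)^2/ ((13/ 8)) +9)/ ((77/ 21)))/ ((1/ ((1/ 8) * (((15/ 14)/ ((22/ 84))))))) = 5009715/ 12584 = 398.10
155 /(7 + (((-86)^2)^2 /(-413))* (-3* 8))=12803 /262564495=0.00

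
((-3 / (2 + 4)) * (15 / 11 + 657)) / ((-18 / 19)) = 22933 / 66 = 347.47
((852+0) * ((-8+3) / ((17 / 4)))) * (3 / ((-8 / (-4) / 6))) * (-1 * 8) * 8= 9815040 / 17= 577355.29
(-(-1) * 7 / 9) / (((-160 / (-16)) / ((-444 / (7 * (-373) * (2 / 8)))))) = 0.05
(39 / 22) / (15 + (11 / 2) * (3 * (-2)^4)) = 13 / 2046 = 0.01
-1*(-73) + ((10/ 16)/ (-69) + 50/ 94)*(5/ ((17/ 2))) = 16166077/ 220524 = 73.31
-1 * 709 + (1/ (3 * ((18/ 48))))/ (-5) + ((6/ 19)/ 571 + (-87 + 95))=-342318227/ 488205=-701.18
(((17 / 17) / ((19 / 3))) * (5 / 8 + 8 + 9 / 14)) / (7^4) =1557 / 2554664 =0.00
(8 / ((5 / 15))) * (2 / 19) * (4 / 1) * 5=960 / 19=50.53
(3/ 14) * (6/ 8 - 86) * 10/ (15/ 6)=-1023/ 14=-73.07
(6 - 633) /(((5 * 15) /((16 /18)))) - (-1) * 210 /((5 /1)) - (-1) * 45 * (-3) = -22597 /225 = -100.43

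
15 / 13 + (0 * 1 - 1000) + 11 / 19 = -998.27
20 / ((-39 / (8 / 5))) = -32 / 39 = -0.82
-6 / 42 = -1 / 7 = -0.14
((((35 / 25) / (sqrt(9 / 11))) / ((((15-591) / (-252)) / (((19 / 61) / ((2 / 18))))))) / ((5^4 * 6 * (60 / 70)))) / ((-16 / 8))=-6517 * sqrt(11) / 73200000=-0.00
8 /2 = 4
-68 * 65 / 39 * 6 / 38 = -340 / 19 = -17.89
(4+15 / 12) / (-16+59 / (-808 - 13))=-2463 / 7540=-0.33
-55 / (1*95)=-0.58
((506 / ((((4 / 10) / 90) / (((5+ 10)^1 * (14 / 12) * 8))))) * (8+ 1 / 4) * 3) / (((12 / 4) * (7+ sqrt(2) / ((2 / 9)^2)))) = -7363818000 / 6169+ 21302473500 * sqrt(2) / 6169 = 3689808.55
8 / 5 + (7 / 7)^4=13 / 5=2.60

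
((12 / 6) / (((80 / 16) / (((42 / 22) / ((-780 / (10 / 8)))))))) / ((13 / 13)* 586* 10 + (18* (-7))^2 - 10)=-7 / 124272720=-0.00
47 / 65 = 0.72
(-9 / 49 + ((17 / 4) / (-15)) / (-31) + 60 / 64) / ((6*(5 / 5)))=278147 / 2187360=0.13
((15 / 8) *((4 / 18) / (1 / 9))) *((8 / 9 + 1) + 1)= 65 / 6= 10.83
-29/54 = -0.54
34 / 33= 1.03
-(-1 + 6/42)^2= -36/49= -0.73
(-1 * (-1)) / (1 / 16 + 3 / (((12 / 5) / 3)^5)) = 1024 / 9439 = 0.11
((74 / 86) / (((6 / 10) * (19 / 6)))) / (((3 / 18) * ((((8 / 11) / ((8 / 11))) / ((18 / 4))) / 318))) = 3176820 / 817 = 3888.40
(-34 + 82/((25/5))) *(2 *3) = -105.60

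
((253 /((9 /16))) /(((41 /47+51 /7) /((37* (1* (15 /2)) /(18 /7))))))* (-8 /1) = -78394120 /1647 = -47598.13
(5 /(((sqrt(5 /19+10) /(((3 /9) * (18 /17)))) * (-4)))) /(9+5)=-0.01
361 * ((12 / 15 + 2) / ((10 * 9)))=2527 / 225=11.23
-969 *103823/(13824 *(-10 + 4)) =33534829/27648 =1212.92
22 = 22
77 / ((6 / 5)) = 385 / 6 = 64.17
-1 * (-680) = 680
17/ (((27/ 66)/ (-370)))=-138380/ 9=-15375.56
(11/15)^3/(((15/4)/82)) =436568/50625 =8.62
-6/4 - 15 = -33/2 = -16.50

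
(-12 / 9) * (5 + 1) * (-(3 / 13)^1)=1.85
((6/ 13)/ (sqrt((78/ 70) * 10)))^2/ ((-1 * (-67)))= 42/ 147199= 0.00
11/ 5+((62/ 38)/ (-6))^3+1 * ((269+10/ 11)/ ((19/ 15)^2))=13885501319/ 81484920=170.41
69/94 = 0.73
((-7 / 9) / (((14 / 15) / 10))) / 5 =-5 / 3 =-1.67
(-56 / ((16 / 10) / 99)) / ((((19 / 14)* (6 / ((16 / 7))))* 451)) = -1680 / 779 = -2.16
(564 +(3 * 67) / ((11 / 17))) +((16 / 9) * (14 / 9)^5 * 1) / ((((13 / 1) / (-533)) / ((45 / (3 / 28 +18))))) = -255299330257 / 329316273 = -775.24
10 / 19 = 0.53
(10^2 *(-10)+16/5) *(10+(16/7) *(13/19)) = -1095056/95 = -11526.91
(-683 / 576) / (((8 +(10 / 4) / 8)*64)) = -683 / 306432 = -0.00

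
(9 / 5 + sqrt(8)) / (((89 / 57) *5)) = 0.59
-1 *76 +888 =812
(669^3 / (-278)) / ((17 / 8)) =-1197673236 / 2363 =-506844.37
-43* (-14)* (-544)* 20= -6549760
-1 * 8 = -8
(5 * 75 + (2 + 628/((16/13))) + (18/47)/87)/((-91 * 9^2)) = -537479/4465188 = -0.12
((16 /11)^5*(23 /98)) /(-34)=-0.04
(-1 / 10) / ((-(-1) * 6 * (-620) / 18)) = 3 / 6200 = 0.00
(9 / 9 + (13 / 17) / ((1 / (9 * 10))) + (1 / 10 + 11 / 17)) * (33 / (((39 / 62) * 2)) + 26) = 8145963 / 2210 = 3685.96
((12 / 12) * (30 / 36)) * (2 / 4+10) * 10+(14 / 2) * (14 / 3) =721 / 6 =120.17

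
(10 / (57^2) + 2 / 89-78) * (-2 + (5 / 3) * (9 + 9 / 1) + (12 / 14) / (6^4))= -477289768145 / 218605716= -2183.34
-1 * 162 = -162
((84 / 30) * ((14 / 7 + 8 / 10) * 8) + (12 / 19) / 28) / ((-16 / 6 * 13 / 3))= -1877571 / 345800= -5.43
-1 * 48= -48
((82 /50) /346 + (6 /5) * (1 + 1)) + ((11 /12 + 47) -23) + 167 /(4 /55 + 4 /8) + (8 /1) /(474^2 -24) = 318.91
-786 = -786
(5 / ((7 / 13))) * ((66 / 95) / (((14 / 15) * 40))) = 1287 / 7448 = 0.17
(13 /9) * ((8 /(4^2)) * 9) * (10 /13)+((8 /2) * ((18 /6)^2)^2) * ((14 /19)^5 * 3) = 535145423 /2476099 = 216.12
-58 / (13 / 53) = -3074 / 13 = -236.46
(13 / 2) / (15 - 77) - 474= -58789 / 124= -474.10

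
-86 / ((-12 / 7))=301 / 6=50.17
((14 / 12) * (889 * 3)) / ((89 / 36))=112014 / 89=1258.58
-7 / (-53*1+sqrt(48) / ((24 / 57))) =266*sqrt(3) / 10153+1484 / 10153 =0.19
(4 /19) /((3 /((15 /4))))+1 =24 /19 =1.26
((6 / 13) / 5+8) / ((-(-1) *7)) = 526 / 455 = 1.16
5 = 5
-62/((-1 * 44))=31/22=1.41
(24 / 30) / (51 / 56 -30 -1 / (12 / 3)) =-224 / 8215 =-0.03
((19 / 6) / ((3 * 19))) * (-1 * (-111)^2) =-1369 / 2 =-684.50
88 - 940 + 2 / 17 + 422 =-7308 / 17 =-429.88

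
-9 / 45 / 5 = -1 / 25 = -0.04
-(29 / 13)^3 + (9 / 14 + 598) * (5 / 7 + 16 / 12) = 784591085 / 645918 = 1214.69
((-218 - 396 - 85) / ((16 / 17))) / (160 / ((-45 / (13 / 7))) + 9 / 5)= 220185 / 1424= 154.62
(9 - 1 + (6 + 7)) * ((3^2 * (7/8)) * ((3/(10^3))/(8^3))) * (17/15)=22491/20480000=0.00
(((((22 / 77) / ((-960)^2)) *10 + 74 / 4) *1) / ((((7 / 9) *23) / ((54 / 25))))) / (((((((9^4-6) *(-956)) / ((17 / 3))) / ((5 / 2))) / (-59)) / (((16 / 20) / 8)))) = 17955789249 / 602661176320000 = 0.00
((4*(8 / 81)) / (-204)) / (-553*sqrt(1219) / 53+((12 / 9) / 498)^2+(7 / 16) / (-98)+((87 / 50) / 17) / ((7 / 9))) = 0.00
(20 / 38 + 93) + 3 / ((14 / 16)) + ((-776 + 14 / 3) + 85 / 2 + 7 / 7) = -503441 / 798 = -630.88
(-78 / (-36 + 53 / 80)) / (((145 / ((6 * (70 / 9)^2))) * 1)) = 4076800 / 737847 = 5.53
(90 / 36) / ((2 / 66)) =165 / 2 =82.50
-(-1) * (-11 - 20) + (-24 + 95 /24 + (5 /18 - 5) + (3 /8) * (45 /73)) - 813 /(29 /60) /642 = -118554365 /2038671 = -58.15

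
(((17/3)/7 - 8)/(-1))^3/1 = 3442951/9261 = 371.77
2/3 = 0.67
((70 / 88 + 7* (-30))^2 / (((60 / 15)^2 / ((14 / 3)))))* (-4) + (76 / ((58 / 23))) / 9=-51598419097 / 1010592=-51057.62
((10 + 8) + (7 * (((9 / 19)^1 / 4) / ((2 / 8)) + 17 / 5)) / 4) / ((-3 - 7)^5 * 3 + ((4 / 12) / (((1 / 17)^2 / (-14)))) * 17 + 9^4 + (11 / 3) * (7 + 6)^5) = 3531 / 148918390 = 0.00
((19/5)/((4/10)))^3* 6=20577/4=5144.25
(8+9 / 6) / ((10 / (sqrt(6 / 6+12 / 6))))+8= 19 *sqrt(3) / 20+8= 9.65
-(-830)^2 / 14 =-49207.14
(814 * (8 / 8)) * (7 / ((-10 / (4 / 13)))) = -11396 / 65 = -175.32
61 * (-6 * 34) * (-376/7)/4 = 1169736/7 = 167105.14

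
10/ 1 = 10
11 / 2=5.50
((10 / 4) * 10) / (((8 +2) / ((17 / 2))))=85 / 4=21.25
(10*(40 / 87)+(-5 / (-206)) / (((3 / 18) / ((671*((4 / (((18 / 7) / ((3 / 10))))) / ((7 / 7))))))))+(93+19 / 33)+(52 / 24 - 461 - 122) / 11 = 90.97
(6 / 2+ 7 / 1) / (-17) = -10 / 17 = -0.59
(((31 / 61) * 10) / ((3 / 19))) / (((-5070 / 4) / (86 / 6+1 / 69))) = -259160 / 711321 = -0.36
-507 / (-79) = 507 / 79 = 6.42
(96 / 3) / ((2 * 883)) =16 / 883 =0.02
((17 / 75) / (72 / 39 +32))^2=48841 / 1089000000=0.00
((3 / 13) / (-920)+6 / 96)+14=336369 / 23920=14.06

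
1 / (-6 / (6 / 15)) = -1 / 15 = -0.07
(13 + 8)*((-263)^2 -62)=1451247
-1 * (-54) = 54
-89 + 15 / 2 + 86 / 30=-2359 / 30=-78.63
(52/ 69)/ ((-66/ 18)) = -52/ 253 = -0.21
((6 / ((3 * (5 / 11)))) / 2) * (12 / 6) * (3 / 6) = 11 / 5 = 2.20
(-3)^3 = -27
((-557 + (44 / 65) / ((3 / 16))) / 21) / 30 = -107911 / 122850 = -0.88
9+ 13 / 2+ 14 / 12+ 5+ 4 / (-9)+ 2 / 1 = 209 / 9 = 23.22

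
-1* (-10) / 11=10 / 11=0.91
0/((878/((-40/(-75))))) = 0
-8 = -8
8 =8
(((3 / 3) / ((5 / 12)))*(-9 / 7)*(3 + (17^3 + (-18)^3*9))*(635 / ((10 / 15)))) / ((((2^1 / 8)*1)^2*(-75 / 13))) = -9694249344 / 25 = -387769973.76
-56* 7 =-392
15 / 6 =5 / 2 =2.50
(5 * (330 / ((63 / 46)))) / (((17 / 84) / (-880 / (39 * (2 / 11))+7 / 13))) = -487682800 / 663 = -735569.83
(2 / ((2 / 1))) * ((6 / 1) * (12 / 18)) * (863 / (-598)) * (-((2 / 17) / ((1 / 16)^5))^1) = 3619684352 / 5083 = 712115.75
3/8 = 0.38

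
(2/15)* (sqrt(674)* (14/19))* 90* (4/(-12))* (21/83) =-1176* sqrt(674)/1577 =-19.36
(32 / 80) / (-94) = -1 / 235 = -0.00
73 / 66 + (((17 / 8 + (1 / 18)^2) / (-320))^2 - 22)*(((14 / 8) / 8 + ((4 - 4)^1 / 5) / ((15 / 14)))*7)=-493130649434701 / 15135355699200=-32.58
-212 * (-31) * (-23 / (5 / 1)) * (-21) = 3174276 / 5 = 634855.20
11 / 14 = 0.79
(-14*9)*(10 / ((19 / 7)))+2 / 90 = -396881 / 855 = -464.19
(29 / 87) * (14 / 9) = 14 / 27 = 0.52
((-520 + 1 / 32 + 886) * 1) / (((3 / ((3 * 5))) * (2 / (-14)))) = -409955 / 32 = -12811.09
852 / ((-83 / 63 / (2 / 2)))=-646.70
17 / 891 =0.02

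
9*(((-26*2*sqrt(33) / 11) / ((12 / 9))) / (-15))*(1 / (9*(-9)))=-13*sqrt(33) / 495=-0.15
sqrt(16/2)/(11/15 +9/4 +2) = 0.57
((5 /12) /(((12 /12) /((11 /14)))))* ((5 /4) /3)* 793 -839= -1473349 /2016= -730.83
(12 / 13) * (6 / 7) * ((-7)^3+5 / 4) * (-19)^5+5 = 60926892449 / 91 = 669526290.65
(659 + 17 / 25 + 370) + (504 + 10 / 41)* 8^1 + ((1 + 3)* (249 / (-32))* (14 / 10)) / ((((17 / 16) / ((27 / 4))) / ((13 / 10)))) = 327851583 / 69700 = 4703.75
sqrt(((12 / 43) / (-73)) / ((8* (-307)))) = sqrt(5782038) / 1927346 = 0.00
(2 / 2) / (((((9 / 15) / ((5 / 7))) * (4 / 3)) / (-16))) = -100 / 7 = -14.29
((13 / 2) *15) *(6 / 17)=34.41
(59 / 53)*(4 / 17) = 0.26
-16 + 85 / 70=-207 / 14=-14.79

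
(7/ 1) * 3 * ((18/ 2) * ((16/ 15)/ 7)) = 144/ 5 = 28.80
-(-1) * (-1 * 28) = -28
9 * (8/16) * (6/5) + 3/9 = 86/15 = 5.73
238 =238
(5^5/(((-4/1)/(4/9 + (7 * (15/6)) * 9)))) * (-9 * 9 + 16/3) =2016753125/216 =9336820.02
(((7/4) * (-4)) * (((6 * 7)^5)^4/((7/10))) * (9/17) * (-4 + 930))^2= 591124021542508425052938077771248111845422131889080951909247646963440025600/289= 2045411839247433996722969000000000000000000000000000000000000000000000000.00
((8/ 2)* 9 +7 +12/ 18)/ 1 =43.67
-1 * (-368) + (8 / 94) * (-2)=17288 / 47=367.83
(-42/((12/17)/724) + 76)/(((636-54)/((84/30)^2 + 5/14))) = -20562123/33950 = -605.66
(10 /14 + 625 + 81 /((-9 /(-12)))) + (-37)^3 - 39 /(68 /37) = -49940.51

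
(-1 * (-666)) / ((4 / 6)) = 999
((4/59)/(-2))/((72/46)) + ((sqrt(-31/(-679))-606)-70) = -717935/1062 + sqrt(21049)/679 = -675.81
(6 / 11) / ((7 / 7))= 6 / 11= 0.55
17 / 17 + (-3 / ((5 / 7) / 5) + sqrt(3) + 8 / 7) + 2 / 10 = -653 / 35 + sqrt(3) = -16.93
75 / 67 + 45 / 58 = 7365 / 3886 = 1.90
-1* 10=-10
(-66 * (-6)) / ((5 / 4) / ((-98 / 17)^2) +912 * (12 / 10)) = 76063680 / 210219577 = 0.36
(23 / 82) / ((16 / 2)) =0.04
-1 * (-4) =4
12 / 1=12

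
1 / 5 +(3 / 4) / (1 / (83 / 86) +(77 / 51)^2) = 6101417 / 14315860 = 0.43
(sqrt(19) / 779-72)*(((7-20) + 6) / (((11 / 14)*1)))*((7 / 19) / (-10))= -23.63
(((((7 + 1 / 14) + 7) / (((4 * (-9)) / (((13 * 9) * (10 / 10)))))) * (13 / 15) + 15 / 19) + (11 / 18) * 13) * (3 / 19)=-1479521 / 303240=-4.88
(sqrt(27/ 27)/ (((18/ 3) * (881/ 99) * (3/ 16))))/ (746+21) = 88/ 675727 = 0.00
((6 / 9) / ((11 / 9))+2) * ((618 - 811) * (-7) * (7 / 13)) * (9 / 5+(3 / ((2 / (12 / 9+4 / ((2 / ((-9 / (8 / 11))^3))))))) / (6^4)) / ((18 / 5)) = -567815104003 / 426995712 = -1329.79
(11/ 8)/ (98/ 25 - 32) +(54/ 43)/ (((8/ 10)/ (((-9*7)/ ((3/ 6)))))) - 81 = -67336433/ 241488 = -278.84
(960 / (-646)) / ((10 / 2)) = -0.30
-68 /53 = -1.28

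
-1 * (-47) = 47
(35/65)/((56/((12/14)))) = 3/364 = 0.01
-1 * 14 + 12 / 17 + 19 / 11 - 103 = -21424 / 187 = -114.57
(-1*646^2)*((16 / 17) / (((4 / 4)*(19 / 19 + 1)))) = -196384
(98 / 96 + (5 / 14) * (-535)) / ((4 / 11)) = -702427 / 1344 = -522.64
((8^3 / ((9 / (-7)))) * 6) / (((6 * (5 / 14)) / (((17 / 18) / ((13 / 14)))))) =-5970944 / 5265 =-1134.08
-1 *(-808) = 808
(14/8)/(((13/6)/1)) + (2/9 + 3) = 943/234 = 4.03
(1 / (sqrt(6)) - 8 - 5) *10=-130 +5 *sqrt(6) / 3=-125.92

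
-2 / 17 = -0.12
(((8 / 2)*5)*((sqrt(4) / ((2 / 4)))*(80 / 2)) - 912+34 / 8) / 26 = 9169 / 104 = 88.16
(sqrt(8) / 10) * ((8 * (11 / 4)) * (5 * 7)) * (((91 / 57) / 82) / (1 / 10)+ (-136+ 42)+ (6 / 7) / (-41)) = -33767866 * sqrt(2) / 2337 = -20434.31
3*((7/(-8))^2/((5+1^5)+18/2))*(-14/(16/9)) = -3087/2560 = -1.21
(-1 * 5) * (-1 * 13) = 65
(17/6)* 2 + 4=29/3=9.67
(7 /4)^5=16807 /1024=16.41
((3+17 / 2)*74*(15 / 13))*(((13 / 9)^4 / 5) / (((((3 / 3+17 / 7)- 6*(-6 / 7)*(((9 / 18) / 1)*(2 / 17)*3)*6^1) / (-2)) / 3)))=-222487993 / 384912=-578.02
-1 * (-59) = 59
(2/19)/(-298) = -1/2831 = -0.00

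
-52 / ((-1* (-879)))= -52 / 879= -0.06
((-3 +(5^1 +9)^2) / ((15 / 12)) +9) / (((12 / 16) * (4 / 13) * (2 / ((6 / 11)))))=10621 / 55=193.11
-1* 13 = -13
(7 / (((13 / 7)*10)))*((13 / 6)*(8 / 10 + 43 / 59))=22099 / 17700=1.25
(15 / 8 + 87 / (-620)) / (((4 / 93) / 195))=251667 / 32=7864.59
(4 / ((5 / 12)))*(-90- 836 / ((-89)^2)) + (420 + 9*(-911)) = -342346143 / 39605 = -8644.01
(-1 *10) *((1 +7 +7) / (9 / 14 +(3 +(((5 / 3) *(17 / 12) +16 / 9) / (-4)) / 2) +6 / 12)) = -302400 / 7309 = -41.37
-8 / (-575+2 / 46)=23 / 1653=0.01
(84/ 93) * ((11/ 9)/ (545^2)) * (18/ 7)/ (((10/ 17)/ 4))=2992/ 46038875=0.00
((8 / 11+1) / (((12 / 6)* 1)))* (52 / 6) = 247 / 33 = 7.48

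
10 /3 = 3.33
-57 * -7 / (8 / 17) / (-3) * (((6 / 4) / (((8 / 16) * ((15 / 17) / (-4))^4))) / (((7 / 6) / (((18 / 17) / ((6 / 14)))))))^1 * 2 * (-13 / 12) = 9242099776 / 5625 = 1643039.96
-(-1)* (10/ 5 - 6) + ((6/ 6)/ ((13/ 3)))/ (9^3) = -12635/ 3159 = -4.00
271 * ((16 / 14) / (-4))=-77.43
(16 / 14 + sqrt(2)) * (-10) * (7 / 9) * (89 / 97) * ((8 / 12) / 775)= -2492 * sqrt(2) / 405945 - 2848 / 405945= -0.02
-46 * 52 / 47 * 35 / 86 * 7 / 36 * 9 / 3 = -73255 / 6063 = -12.08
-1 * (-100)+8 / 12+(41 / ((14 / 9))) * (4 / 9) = 2360 / 21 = 112.38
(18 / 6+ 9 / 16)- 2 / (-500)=7133 / 2000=3.57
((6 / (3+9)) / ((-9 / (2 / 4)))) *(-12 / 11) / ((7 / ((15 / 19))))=5 / 1463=0.00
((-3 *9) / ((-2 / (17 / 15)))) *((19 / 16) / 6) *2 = 969 / 160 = 6.06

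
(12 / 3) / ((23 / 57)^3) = 60.88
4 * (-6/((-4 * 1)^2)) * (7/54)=-7/36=-0.19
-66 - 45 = -111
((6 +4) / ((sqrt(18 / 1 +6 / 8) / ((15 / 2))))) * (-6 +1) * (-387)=19350 * sqrt(3)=33515.18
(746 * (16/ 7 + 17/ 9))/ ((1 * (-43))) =-196198/ 2709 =-72.42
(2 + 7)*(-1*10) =-90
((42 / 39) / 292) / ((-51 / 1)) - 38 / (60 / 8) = -817417 / 161330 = -5.07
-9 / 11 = -0.82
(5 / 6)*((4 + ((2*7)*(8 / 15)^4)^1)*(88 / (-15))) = -11433136 / 455625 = -25.09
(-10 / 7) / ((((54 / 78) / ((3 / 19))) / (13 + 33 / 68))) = -8515 / 1938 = -4.39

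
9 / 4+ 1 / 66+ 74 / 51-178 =-391093 / 2244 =-174.28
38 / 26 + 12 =175 / 13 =13.46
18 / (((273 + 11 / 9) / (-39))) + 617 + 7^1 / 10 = 1897707 / 3085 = 615.14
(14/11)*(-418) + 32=-500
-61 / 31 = -1.97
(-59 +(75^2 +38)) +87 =5691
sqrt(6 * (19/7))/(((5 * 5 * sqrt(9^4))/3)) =sqrt(798)/4725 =0.01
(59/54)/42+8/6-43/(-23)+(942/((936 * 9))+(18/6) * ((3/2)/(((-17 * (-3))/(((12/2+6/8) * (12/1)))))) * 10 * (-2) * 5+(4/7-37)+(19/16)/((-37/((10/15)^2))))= -318973776631/426545028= -747.81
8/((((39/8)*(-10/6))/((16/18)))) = -512/585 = -0.88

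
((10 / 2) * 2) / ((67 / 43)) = 430 / 67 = 6.42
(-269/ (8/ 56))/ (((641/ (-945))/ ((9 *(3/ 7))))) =6863535/ 641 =10707.54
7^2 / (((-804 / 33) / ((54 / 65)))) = -14553 / 8710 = -1.67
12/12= 1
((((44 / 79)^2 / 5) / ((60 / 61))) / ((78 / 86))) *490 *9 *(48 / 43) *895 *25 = 621492009600 / 81133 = 7660163.06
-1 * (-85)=85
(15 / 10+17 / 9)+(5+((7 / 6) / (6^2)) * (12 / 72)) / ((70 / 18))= 23567 / 5040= 4.68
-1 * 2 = -2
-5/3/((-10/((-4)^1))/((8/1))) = -5.33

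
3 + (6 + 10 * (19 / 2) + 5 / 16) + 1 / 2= 1677 / 16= 104.81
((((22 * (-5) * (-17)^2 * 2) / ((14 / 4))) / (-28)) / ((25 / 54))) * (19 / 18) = 362406 / 245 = 1479.21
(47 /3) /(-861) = -47 /2583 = -0.02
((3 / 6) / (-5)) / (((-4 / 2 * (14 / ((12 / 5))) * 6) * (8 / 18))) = 9 / 2800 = 0.00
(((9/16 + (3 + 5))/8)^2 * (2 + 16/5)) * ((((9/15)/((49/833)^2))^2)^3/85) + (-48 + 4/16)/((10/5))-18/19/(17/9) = 1969031538593119176825167/1033600000000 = 1905022773406.66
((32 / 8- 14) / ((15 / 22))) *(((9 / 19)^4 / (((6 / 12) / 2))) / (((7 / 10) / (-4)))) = 15396480 / 912247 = 16.88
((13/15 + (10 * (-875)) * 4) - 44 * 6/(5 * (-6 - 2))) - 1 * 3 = -34995.53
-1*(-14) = 14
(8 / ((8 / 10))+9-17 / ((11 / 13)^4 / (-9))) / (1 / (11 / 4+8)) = 49966129 / 14641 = 3412.75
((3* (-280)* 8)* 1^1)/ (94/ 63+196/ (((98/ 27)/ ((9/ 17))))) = -899640/ 4027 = -223.40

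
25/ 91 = 0.27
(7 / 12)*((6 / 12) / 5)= 0.06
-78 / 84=-13 / 14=-0.93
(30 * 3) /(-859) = -90 /859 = -0.10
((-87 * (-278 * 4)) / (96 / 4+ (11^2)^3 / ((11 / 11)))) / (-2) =-48372 / 1771585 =-0.03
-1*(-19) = 19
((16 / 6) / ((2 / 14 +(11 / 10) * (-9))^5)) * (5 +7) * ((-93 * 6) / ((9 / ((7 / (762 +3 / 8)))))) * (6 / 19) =373464985600000 / 5741091888715118161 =0.00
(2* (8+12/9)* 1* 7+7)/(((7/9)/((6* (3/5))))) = 3186/5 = 637.20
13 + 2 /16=13.12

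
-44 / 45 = -0.98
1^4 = 1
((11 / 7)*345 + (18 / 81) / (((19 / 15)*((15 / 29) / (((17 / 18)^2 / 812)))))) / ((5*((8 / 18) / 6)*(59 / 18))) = 60073807 / 134520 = 446.58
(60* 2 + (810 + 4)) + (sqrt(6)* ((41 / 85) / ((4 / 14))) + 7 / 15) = 287* sqrt(6) / 170 + 14017 / 15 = 938.60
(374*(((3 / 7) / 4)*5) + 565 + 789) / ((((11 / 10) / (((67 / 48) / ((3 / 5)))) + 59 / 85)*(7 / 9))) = 1712.54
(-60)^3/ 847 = -255.02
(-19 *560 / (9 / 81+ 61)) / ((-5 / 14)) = 134064 / 275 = 487.51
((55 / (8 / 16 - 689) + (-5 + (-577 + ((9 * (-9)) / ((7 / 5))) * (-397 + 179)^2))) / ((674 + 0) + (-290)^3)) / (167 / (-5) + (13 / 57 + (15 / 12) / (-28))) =-20146864782080 / 5934476080003041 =-0.00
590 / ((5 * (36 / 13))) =767 / 18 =42.61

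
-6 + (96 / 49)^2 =-5190 / 2401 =-2.16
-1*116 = -116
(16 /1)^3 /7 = 585.14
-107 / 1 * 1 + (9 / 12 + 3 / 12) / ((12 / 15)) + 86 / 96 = -5033 / 48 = -104.85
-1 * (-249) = 249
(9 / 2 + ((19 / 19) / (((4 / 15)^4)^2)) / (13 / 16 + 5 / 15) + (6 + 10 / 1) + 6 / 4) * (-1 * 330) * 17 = -392375029785 / 2048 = -191589370.01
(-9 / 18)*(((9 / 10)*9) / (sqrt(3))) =-27*sqrt(3) / 20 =-2.34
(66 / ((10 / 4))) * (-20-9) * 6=-22968 / 5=-4593.60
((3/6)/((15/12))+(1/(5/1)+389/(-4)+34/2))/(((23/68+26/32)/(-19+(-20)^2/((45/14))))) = -7298.51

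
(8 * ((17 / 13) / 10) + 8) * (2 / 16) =147 / 130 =1.13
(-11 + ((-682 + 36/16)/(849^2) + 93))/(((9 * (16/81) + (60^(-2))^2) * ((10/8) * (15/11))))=49931905900800/1845250640089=27.06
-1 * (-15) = 15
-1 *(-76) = 76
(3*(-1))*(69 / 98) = -207 / 98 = -2.11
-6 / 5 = -1.20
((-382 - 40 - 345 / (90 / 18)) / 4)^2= 241081 / 16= 15067.56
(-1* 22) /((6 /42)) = -154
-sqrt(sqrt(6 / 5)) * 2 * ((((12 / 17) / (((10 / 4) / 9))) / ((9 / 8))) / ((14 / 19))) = -3648 * 5^(3 / 4) * 6^(1 / 4) / 2975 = -6.42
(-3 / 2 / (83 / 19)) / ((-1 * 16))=57 / 2656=0.02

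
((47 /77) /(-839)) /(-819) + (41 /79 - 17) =-16.48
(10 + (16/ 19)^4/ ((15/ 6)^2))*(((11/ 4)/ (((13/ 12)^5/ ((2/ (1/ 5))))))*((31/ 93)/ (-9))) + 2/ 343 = -43885651065782/ 6383398208915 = -6.87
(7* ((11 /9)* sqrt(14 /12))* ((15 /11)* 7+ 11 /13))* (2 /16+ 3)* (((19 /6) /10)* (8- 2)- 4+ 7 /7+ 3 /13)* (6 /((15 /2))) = -208.68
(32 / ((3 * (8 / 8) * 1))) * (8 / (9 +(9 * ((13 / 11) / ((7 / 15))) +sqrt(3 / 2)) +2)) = 102581248 / 40569063-1517824 * sqrt(6) / 40569063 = 2.44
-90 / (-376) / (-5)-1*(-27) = 5067 / 188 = 26.95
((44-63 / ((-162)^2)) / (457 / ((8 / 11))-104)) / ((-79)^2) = 256594 / 19085945355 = 0.00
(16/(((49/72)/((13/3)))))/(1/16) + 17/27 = 2157377/1323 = 1630.67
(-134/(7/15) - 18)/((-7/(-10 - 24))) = -72624/49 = -1482.12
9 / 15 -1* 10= -47 / 5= -9.40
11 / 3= 3.67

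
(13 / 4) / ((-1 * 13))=-1 / 4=-0.25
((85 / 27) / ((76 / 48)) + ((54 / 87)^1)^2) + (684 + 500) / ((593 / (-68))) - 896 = -1029.40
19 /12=1.58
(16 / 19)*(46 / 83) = 736 / 1577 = 0.47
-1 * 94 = -94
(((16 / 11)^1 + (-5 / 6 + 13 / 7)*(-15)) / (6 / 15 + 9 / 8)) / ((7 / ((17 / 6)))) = -363970 / 98637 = -3.69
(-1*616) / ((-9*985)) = 616 / 8865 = 0.07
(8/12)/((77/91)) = 0.79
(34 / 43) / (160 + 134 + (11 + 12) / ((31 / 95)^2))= 32674 / 21074687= 0.00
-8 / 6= -4 / 3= -1.33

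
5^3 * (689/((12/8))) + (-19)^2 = 57777.67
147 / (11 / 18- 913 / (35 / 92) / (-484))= 1018710 / 38597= 26.39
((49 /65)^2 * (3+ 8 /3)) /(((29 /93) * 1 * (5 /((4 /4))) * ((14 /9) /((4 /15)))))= 1084566 /3063125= 0.35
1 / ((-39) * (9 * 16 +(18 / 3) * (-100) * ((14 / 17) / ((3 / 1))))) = 17 / 13728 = 0.00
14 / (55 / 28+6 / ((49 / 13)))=2744 / 697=3.94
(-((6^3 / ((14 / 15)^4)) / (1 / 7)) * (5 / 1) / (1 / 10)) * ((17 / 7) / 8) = -580921875 / 19208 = -30243.75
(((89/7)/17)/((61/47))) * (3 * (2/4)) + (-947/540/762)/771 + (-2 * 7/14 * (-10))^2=100.86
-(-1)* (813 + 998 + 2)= 1813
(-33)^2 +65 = 1154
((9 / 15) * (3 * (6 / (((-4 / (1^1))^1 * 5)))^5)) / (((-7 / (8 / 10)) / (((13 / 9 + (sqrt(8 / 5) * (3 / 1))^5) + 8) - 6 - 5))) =-243 / 312500 + 8503056 * sqrt(10) / 68359375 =0.39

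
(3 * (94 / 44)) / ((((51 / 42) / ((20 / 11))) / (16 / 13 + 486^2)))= 60612933360 / 26741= 2266666.67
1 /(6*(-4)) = -1 /24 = -0.04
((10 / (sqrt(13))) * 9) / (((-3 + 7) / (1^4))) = 45 * sqrt(13) / 26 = 6.24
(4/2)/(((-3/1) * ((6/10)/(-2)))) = 20/9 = 2.22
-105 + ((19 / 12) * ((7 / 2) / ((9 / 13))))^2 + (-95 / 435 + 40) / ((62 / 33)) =-828465373 / 41943744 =-19.75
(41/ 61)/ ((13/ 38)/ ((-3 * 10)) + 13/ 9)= 140220/ 298961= 0.47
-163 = -163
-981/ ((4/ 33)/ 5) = -161865/ 4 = -40466.25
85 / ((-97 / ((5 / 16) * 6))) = -1275 / 776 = -1.64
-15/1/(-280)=3/56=0.05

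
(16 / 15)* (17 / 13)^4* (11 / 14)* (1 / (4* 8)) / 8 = 918731 / 95964960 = 0.01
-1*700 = -700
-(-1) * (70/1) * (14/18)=490/9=54.44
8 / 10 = 4 / 5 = 0.80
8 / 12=2 / 3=0.67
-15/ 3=-5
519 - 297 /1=222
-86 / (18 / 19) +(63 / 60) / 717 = -3905197 / 43020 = -90.78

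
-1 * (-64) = 64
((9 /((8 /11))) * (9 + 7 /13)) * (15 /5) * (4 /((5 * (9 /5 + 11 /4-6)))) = -73656 /377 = -195.37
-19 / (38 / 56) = -28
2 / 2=1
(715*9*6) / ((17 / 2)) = 77220 / 17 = 4542.35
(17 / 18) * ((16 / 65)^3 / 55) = 34816 / 135939375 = 0.00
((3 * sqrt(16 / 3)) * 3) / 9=4 * sqrt(3) / 3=2.31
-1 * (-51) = 51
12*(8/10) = 48/5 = 9.60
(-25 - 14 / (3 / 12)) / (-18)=9 / 2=4.50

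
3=3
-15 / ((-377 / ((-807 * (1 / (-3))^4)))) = -0.40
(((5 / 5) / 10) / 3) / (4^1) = 1 / 120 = 0.01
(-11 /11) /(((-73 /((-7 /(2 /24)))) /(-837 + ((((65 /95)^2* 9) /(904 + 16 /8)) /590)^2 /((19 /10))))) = 138175379703782464491 /143465931592087870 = 963.12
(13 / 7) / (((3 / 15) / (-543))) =-35295 / 7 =-5042.14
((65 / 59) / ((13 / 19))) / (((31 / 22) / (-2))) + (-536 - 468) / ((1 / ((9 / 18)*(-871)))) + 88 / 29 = 23191792654 / 53041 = 437242.75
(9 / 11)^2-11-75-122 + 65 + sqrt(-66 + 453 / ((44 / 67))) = -17222 / 121 + sqrt(301917) / 22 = -117.35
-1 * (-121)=121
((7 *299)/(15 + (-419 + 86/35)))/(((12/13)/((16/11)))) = -1904630/231891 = -8.21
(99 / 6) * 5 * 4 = 330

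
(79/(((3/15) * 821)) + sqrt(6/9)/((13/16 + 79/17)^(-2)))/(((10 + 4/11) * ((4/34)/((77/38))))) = 5687605/7113144 + 207536175 * sqrt(6)/12568576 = 41.25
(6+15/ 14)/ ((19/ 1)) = 99/ 266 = 0.37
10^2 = 100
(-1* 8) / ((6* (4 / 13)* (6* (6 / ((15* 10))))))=-18.06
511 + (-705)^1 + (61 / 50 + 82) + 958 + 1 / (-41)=1736751 / 2050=847.20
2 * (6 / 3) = 4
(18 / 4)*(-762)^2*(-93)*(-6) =1457997084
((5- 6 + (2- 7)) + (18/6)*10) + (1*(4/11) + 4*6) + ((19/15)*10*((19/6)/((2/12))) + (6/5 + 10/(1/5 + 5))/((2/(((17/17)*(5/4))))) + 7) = 1022675/3432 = 297.98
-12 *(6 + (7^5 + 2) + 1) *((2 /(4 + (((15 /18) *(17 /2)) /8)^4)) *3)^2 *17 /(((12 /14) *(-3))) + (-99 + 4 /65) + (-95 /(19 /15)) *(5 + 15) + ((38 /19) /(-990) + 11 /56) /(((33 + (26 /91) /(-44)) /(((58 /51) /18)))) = 8549254113946093405525359917269 /3793350532378186448133660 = 2253747.46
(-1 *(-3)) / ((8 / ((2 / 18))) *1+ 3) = 1 / 25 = 0.04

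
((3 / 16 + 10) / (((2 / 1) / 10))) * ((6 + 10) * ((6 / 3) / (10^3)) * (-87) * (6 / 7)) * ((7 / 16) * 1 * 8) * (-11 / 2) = 467973 / 200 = 2339.86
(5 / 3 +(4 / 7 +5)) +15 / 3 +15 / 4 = 1343 / 84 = 15.99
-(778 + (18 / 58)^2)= -654379 / 841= -778.10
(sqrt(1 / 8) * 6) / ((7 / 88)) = 132 * sqrt(2) / 7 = 26.67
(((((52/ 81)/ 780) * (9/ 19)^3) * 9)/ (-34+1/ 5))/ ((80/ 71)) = -1917/ 92733680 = -0.00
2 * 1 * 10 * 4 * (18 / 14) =102.86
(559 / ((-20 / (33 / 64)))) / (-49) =18447 / 62720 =0.29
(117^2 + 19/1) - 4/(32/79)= 109585/8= 13698.12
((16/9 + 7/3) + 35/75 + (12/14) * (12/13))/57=21986/233415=0.09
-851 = -851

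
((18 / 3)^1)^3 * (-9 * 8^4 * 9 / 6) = -11943936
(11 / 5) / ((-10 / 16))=-88 / 25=-3.52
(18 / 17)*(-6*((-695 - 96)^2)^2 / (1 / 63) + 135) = -2663607560427414 / 17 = -156682797672200.82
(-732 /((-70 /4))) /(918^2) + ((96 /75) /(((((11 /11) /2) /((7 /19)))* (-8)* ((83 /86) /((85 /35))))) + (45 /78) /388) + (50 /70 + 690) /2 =67464621135799663 /195514482126600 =345.06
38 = 38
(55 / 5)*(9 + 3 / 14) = 101.36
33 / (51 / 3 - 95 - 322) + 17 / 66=0.18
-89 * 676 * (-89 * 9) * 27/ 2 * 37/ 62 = 12035793159/ 31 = 388251392.23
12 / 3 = 4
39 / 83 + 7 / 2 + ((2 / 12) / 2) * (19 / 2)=9485 / 1992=4.76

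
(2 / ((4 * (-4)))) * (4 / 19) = -1 / 38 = -0.03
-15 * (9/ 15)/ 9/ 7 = -0.14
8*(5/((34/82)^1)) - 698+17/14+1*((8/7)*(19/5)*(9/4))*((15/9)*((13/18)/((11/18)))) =-1521237/2618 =-581.07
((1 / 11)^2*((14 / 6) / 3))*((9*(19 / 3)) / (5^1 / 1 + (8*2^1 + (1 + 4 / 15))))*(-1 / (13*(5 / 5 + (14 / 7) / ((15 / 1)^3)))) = -2244375 / 1774215014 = -0.00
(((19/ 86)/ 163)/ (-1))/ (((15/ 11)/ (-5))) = 209/ 42054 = 0.00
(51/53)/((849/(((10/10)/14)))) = 17/209986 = 0.00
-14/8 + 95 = 373/4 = 93.25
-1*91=-91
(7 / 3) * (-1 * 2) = -14 / 3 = -4.67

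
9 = 9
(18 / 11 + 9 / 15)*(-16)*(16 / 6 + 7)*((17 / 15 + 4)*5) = -133168 / 15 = -8877.87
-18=-18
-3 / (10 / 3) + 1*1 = 0.10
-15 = -15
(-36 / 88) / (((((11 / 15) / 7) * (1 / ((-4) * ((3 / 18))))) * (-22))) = -315 / 2662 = -0.12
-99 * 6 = -594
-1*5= -5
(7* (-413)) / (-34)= 2891 / 34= 85.03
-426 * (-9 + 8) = 426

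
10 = 10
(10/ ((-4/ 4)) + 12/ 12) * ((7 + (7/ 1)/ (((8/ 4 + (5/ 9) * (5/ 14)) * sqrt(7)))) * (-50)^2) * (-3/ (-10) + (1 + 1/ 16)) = -858375/ 4- 7725375 * sqrt(7)/ 554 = -251488.01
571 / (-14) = -40.79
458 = 458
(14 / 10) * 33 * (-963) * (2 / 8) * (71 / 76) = -15794163 / 1520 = -10390.90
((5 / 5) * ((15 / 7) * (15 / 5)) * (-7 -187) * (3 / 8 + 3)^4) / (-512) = 2319739965 / 7340032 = 316.04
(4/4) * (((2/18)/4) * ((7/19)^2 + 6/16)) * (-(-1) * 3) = 1475/34656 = 0.04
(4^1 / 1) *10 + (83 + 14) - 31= 106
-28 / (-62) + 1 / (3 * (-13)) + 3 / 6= 2239 / 2418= 0.93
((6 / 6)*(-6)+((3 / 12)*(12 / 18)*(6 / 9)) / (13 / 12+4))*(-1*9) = 3282 / 61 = 53.80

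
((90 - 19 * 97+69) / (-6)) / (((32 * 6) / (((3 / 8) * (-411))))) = -57677 / 256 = -225.30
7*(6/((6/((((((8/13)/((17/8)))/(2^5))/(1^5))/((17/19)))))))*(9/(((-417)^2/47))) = 12502/72588997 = 0.00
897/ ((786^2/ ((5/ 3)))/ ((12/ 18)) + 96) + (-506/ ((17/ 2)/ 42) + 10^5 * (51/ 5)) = 1017499.77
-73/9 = -8.11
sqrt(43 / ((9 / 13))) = sqrt(559) / 3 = 7.88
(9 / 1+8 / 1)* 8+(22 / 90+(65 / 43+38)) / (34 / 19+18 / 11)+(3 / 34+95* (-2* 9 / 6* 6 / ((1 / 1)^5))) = -18398367653 / 11776410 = -1562.31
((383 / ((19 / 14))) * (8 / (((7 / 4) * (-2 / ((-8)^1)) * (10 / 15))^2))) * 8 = 28237824 / 133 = 212314.47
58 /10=29 /5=5.80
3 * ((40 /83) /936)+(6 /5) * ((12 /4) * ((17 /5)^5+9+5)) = 85278603587 /50578125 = 1686.08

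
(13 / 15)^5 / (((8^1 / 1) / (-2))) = -371293 / 3037500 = -0.12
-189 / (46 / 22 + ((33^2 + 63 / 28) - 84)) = -8316 / 44411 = -0.19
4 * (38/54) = 76/27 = 2.81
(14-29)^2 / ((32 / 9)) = 2025 / 32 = 63.28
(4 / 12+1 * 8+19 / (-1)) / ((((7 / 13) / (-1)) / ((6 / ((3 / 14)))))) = 554.67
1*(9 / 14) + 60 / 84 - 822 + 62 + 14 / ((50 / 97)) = -256019 / 350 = -731.48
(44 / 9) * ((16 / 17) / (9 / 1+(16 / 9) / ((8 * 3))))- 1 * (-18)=77082 / 4165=18.51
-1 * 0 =0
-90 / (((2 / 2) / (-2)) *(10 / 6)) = 108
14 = 14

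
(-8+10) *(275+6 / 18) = 1652 / 3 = 550.67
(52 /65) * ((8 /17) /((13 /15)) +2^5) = 28768 /1105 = 26.03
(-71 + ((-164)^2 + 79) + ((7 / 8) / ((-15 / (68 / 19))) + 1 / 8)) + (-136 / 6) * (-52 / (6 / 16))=205521667 / 6840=30047.03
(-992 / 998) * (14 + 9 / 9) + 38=11522 / 499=23.09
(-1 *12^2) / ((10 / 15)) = -216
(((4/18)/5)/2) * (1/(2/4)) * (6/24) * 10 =1/9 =0.11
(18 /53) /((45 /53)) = 2 /5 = 0.40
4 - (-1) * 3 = 7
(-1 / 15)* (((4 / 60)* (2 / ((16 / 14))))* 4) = -7 / 225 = -0.03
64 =64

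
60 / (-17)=-60 / 17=-3.53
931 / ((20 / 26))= 12103 / 10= 1210.30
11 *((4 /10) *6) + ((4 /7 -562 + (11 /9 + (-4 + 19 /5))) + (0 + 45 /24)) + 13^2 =-915091 /2520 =-363.13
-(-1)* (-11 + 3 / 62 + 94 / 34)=-8629 / 1054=-8.19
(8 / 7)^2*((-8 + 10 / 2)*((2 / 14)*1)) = -192 / 343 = -0.56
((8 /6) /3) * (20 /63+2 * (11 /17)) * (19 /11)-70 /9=-693494 /106029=-6.54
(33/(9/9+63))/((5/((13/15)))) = 143/1600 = 0.09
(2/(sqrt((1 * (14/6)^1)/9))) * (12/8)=9 * sqrt(21)/7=5.89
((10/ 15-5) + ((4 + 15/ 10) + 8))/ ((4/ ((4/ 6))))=55/ 36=1.53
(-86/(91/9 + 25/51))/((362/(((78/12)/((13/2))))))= -6579/293582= -0.02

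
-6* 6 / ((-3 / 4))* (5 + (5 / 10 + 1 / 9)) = 269.33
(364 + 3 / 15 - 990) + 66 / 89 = -278151 / 445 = -625.06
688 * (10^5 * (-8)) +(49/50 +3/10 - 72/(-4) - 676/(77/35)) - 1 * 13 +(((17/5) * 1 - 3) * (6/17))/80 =-10292485628531/18700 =-550400300.99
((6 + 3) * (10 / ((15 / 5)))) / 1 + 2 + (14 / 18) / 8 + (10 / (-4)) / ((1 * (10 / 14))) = 28.60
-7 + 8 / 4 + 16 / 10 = -17 / 5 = -3.40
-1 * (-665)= 665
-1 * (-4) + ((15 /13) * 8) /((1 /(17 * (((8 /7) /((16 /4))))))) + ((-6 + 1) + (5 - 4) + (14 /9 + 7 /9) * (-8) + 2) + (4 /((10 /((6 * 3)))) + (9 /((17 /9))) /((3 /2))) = 894436 /23205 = 38.54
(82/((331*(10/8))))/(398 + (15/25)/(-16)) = 5248/10538047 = 0.00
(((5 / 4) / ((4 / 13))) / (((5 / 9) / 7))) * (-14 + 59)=36855 / 16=2303.44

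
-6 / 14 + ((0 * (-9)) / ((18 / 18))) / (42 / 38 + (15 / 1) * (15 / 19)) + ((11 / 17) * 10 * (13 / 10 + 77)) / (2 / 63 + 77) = 3550830 / 577507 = 6.15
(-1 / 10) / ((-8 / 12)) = 3 / 20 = 0.15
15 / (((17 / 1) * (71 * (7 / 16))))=240 / 8449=0.03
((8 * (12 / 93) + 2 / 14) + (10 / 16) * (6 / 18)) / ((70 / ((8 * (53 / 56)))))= 76373 / 510384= 0.15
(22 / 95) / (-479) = -22 / 45505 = -0.00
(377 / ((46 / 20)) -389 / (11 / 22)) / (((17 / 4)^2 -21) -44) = 225984 / 17273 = 13.08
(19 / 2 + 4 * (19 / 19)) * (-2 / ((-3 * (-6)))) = -3 / 2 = -1.50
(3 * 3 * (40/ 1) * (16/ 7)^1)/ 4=205.71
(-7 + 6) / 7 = -1 / 7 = -0.14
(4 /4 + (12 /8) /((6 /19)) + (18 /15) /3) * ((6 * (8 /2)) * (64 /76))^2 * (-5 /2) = -2267136 /361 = -6280.16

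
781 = 781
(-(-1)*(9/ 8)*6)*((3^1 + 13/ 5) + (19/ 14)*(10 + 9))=59319/ 280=211.85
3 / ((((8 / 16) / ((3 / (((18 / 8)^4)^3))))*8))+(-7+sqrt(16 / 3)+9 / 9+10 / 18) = -170848241345 / 31381059609+4*sqrt(3) / 3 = -3.13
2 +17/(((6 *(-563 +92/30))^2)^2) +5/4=258769846780983477/79621491317222416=3.25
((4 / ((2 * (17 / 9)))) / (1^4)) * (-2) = -36 / 17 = -2.12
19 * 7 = 133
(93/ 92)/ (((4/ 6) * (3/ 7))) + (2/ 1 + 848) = 157051/ 184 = 853.54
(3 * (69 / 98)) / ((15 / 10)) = 69 / 49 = 1.41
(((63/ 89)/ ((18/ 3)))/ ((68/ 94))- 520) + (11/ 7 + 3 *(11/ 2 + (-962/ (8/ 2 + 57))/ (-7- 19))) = -1291961969/ 2584204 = -499.95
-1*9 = -9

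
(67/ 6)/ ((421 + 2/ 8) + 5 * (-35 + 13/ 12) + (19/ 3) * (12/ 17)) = 0.04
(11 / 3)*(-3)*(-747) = 8217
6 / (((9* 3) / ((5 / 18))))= 5 / 81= 0.06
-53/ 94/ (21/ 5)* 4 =-530/ 987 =-0.54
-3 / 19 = -0.16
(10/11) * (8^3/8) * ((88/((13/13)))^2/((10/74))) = 3334144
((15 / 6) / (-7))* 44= -110 / 7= -15.71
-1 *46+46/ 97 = -4416/ 97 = -45.53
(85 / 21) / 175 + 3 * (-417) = -919468 / 735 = -1250.98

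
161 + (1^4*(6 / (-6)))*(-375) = 536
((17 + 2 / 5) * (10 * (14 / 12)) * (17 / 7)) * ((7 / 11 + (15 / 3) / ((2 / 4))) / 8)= 57681 / 88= 655.47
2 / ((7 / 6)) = 12 / 7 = 1.71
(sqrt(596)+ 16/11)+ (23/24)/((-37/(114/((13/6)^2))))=56785/68783+ 2*sqrt(149)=25.24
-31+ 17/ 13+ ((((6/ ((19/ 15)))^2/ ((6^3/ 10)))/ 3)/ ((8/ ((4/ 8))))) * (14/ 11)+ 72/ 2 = 2616351/ 412984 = 6.34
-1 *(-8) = 8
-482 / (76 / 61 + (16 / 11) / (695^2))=-78110455775 / 201904938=-386.87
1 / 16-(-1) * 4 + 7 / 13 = 957 / 208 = 4.60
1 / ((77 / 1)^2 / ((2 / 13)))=2 / 77077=0.00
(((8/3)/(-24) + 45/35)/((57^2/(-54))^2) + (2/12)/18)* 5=4721075/98522676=0.05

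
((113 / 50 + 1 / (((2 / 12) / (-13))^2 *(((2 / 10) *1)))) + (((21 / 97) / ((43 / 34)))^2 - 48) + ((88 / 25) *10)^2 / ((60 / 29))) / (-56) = -404135628999127 / 730684122000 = -553.09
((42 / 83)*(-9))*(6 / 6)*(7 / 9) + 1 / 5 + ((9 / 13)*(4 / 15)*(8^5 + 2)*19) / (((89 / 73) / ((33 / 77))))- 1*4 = 40399.42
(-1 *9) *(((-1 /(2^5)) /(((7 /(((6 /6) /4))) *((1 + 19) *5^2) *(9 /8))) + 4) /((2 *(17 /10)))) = -2015999 /190400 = -10.59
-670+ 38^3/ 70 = 3986/ 35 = 113.89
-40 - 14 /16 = -327 /8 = -40.88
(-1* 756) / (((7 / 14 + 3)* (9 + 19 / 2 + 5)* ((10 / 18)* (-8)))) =486 / 235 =2.07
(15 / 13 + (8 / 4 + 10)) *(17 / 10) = 2907 / 130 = 22.36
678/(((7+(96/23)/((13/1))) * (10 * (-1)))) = -101361/10945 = -9.26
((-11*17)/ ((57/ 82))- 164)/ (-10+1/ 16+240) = -394912/ 209817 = -1.88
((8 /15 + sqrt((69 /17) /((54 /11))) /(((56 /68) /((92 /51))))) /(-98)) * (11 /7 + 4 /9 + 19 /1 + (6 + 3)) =-43493 * sqrt(8602) /6612354 - 7564 /46305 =-0.77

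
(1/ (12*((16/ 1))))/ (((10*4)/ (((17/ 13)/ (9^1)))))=17/ 898560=0.00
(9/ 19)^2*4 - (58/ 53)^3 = -22199284/ 53744597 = -0.41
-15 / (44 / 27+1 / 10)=-8.67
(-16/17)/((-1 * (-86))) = -8/731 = -0.01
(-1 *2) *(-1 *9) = 18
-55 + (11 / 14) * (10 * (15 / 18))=-2035 / 42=-48.45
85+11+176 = 272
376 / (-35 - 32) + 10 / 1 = 294 / 67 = 4.39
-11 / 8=-1.38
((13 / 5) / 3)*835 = 2171 / 3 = 723.67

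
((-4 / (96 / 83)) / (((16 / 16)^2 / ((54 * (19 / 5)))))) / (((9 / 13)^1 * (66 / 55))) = -20501 / 24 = -854.21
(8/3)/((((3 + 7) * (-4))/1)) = -1/15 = -0.07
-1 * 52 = -52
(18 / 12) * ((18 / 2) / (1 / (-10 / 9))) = -15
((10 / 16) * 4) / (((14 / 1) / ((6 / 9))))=0.12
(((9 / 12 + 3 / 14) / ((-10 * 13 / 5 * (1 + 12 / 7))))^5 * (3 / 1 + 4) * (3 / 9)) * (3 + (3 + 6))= -100442349 / 7531382587449344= -0.00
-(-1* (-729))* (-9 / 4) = 6561 / 4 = 1640.25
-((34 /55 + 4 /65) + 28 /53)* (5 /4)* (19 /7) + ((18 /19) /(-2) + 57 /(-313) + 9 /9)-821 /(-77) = 4358969291 /631012382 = 6.91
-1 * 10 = -10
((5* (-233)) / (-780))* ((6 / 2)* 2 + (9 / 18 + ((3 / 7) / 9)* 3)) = 7223 / 728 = 9.92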